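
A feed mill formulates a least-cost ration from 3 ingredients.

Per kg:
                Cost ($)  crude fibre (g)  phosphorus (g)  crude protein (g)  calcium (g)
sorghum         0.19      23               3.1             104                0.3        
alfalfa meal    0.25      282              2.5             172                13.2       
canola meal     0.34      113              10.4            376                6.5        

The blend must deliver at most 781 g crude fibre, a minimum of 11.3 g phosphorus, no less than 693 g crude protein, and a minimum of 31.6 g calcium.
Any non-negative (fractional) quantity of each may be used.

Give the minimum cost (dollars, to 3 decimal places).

$0.808

Set it up as a linear program. Let x1 = kg of sorghum, x2 = kg of alfalfa meal, x3 = kg of canola meal.
min 0.19x1 + 0.25x2 + 0.34x3 with:
  23x1 + 282x2 + 113x3 ≤ 781   (crude fibre)
  3.1x1 + 2.5x2 + 10.4x3 ≥ 11.3   (phosphorus)
  104x1 + 172x2 + 376x3 ≥ 693   (crude protein)
  0.3x1 + 13.2x2 + 6.5x3 ≥ 31.6   (calcium)
  x1, x2, x3 ≥ 0.
The optimal basis is {alfalfa meal, canola meal}; sorghum drops out. The crude protein and calcium requirements are met with equality.
Solving gives x2 = 1.919, x3 = 0.9655.
Cost = 0.25·1.919 + 0.34·0.9655 = 0.80802.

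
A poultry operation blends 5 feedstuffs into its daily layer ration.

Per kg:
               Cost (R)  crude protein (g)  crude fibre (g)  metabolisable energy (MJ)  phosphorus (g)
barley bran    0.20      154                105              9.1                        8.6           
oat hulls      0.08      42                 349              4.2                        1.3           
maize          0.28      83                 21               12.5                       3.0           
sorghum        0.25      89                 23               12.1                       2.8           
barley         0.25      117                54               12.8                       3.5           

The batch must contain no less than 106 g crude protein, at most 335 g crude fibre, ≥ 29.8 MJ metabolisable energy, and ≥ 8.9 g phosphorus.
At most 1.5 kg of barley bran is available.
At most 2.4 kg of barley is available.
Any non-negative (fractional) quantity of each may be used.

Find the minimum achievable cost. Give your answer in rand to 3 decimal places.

R0.583

Set it up as a linear program. Let x1 = kg of barley bran, x2 = kg of oat hulls, x3 = kg of maize, x4 = kg of sorghum, x5 = kg of barley.
min 0.2x1 + 0.08x2 + 0.28x3 + 0.25x4 + 0.25x5 with:
  154x1 + 42x2 + 83x3 + 89x4 + 117x5 ≥ 106   (crude protein)
  105x1 + 349x2 + 21x3 + 23x4 + 54x5 ≤ 335   (crude fibre)
  9.1x1 + 4.2x2 + 12.5x3 + 12.1x4 + 12.8x5 ≥ 29.8   (metabolisable energy)
  8.6x1 + 1.3x2 + 3x3 + 2.8x4 + 3.5x5 ≥ 8.9   (phosphorus)
  x1 ≤ 1.5
  x5 ≤ 2.4
  x1, x2, x3, x4, x5 ≥ 0.
The minimum-cost mix takes nothing from maize, sorghum — only barley bran, oat hulls, barley. Binding constraints: crude fibre, metabolisable energy, phosphorus.
So barley bran = 0.1078 kg, oat hulls = 0.61 kg, barley = 2.051 kg.
Cost = 0.2·0.1078 + 0.08·0.61 + 0.25·2.051 = 0.58311.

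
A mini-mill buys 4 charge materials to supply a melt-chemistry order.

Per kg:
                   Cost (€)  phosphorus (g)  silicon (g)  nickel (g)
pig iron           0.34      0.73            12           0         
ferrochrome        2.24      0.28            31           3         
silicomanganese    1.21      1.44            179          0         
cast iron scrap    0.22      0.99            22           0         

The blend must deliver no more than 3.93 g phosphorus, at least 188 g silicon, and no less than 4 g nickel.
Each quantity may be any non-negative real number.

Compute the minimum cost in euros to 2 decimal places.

Let x1 = kg of pig iron, x2 = kg of ferrochrome, x3 = kg of silicomanganese, x4 = kg of cast iron scrap.
Minimize 0.34x1 + 2.24x2 + 1.21x3 + 0.22x4 s.t.:
  0.73x1 + 0.28x2 + 1.44x3 + 0.99x4 ≤ 3.93   (phosphorus)
  12x1 + 31x2 + 179x3 + 22x4 ≥ 188   (silicon)
  3x2 ≥ 4   (nickel)
  x1, x2, x3, x4 ≥ 0.
At the optimum only ferrochrome, silicomanganese are positive (pig iron, cast iron scrap = 0). There the silicon and nickel constraints are tight.
That vertex is x2 = 1.333, x3 = 0.8194.
Objective = 2.24·1.333 + 1.21·0.8194 = 3.9774.

€3.98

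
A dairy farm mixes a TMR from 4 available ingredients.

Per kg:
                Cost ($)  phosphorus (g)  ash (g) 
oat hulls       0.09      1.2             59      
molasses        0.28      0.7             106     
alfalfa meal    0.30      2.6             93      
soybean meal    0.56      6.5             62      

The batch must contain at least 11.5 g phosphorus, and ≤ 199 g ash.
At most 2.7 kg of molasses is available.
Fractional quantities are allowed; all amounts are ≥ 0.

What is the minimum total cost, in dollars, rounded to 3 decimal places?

Let x1 = kg of oat hulls, x2 = kg of molasses, x3 = kg of alfalfa meal, x4 = kg of soybean meal.
min 0.09x1 + 0.28x2 + 0.3x3 + 0.56x4 s.t.:
  1.2x1 + 0.7x2 + 2.6x3 + 6.5x4 ≥ 11.5   (phosphorus)
  59x1 + 106x2 + 93x3 + 62x4 ≤ 199   (ash)
  x2 ≤ 2.7
  x1, x2, x3, x4 ≥ 0.
The cheapest feasible vertex uses only oat hulls, soybean meal; molasses, alfalfa meal are not used. There the phosphorus and ash constraints are tight.
So oat hulls = 1.878 kg, soybean meal = 1.423 kg.
Objective = 0.09·1.878 + 0.56·1.423 = 0.96590.

$0.966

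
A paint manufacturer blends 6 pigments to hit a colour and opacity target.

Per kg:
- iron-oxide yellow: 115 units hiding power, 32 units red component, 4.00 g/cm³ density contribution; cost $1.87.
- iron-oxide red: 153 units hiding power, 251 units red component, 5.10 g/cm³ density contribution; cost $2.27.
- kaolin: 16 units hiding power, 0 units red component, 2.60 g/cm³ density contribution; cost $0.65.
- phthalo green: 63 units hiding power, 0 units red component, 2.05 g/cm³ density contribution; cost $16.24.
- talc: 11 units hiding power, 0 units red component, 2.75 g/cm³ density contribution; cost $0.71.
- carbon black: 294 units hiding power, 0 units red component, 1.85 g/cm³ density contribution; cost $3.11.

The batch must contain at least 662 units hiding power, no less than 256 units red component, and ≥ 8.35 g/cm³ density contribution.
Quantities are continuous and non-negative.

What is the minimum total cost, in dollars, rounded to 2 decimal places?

This is a linear program. Let x1 = kg of iron-oxide yellow, x2 = kg of iron-oxide red, x3 = kg of kaolin, x4 = kg of phthalo green, x5 = kg of talc, x6 = kg of carbon black.
min 1.87x1 + 2.27x2 + 0.65x3 + 16.24x4 + 0.71x5 + 3.11x6 with:
  115x1 + 153x2 + 16x3 + 63x4 + 11x5 + 294x6 ≥ 662   (hiding power)
  32x1 + 251x2 ≥ 256   (red component)
  4x1 + 5.1x2 + 2.6x3 + 2.05x4 + 2.75x5 + 1.85x6 ≥ 8.35   (density contribution)
  x1, x2, x3, x4, x5, x6 ≥ 0.
The minimum-cost mix takes nothing from iron-oxide yellow, kaolin, phthalo green, talc — only iron-oxide red, carbon black. There the hiding power and red component constraints are tight.
That vertex is x2 = 1.02, x6 = 1.721.
Cost = 2.27·1.02 + 3.11·1.721 = 7.6677.

$7.67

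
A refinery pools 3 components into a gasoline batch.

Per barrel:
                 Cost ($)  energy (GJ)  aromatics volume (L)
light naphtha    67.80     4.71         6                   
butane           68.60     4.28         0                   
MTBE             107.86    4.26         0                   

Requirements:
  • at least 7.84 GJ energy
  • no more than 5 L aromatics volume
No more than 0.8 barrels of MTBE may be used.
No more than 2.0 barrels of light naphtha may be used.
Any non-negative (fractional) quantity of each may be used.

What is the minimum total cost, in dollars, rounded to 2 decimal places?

$119.25

Set it up as a linear program. Let x1 = barrels of light naphtha, x2 = barrels of butane, x3 = barrels of MTBE.
Minimise 67.8x1 + 68.6x2 + 107.86x3 with:
  4.71x1 + 4.28x2 + 4.26x3 ≥ 7.84   (energy)
  6x1 ≤ 5   (aromatics volume)
  x3 ≤ 0.8
  x1 ≤ 2
  x1, x2, x3 ≥ 0.
The cheapest feasible vertex uses only light naphtha, butane; MTBE is not used. The energy and aromatics volume requirements are met with equality.
Optimal quantities: light naphtha = 0.8333 barrels, butane = 0.9147 barrels.
Cost = 67.8·0.8333 + 68.6·0.9147 = 119.2462.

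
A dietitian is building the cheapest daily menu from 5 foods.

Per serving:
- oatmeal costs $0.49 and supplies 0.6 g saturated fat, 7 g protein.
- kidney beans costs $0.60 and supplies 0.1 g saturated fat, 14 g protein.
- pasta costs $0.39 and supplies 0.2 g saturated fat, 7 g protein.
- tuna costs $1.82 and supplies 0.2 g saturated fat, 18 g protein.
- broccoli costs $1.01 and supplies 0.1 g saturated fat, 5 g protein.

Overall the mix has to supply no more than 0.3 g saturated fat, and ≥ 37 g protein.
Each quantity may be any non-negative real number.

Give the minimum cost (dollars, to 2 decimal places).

Let x1 = servings of oatmeal, x2 = servings of kidney beans, x3 = servings of pasta, x4 = servings of tuna, x5 = servings of broccoli.
Minimize 0.49x1 + 0.6x2 + 0.39x3 + 1.82x4 + 1.01x5 subject to:
  0.6x1 + 0.1x2 + 0.2x3 + 0.2x4 + 0.1x5 ≤ 0.3   (saturated fat)
  7x1 + 14x2 + 7x3 + 18x4 + 5x5 ≥ 37   (protein)
  x1, x2, x3, x4, x5 ≥ 0.
At the optimum only kidney beans is positive (oatmeal, pasta, tuna, broccoli = 0). Binding constraint: protein.
Optimal quantities: kidney beans = 2.643 servings.
Objective = 0.6·2.643 = 1.5858.

$1.59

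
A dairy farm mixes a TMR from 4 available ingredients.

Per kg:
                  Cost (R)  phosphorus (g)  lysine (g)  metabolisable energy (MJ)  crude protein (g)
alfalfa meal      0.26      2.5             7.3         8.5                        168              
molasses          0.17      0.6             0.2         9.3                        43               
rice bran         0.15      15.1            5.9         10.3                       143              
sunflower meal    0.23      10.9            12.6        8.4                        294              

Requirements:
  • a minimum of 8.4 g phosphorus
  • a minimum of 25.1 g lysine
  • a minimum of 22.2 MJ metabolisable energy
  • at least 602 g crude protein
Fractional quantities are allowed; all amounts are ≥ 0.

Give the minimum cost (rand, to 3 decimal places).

Set it up as a linear program. Let x1 = kg of alfalfa meal, x2 = kg of molasses, x3 = kg of rice bran, x4 = kg of sunflower meal.
min 0.26x1 + 0.17x2 + 0.15x3 + 0.23x4 s.t.:
  2.5x1 + 0.6x2 + 15.1x3 + 10.9x4 ≥ 8.4   (phosphorus)
  7.3x1 + 0.2x2 + 5.9x3 + 12.6x4 ≥ 25.1   (lysine)
  8.5x1 + 9.3x2 + 10.3x3 + 8.4x4 ≥ 22.2   (metabolisable energy)
  168x1 + 43x2 + 143x3 + 294x4 ≥ 602   (crude protein)
  x1, x2, x3, x4 ≥ 0.
The optimal basis is {rice bran, sunflower meal}; alfalfa meal, molasses drop out. There the metabolisable energy and crude protein constraints are tight.
Solving gives x3 = 0.8046, x4 = 1.656.
Hence cost = 0.15·0.8046 + 0.23·1.656 = R0.50157.

R0.502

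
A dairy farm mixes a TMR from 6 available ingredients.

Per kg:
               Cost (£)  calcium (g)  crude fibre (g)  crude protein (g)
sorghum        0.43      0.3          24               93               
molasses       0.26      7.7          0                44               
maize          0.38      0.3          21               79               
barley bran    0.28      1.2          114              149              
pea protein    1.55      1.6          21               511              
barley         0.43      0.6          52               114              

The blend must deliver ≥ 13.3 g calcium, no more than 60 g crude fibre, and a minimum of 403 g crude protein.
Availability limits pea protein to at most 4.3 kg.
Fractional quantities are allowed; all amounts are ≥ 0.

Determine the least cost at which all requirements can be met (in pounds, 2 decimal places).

Let x1 = kg of sorghum, x2 = kg of molasses, x3 = kg of maize, x4 = kg of barley bran, x5 = kg of pea protein, x6 = kg of barley.
min 0.43x1 + 0.26x2 + 0.38x3 + 0.28x4 + 1.55x5 + 0.43x6 with:
  0.3x1 + 7.7x2 + 0.3x3 + 1.2x4 + 1.6x5 + 0.6x6 ≥ 13.3   (calcium)
  24x1 + 21x3 + 114x4 + 21x5 + 52x6 ≤ 60   (crude fibre)
  93x1 + 44x2 + 79x3 + 149x4 + 511x5 + 114x6 ≥ 403   (crude protein)
  x5 ≤ 4.3
  x1, x2, x3, x4, x5, x6 ≥ 0.
The cheapest feasible vertex uses only molasses, barley bran, pea protein; sorghum, maize, barley are not used. There the calcium, crude fibre, crude protein constraints are tight.
Optimal quantities: molasses = 1.55 kg, barley bran = 0.4287 kg, pea protein = 0.5302 kg.
Cost = 0.26·1.55 + 0.28·0.4287 + 1.55·0.5302 = 1.3448.

£1.34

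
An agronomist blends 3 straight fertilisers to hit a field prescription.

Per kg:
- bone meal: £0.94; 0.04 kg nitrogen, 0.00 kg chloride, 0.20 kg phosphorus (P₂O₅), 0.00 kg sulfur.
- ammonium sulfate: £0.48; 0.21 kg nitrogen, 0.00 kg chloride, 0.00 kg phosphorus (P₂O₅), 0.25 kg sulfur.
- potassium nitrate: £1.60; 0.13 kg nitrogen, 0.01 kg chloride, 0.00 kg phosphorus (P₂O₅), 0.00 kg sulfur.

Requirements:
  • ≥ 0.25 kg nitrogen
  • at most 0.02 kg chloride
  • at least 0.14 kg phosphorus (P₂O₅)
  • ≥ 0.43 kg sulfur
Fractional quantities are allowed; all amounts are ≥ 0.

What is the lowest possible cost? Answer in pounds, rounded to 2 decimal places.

£1.48

This is a linear program. Let x1 = kg of bone meal, x2 = kg of ammonium sulfate, x3 = kg of potassium nitrate.
Minimise 0.94x1 + 0.48x2 + 1.6x3 subject to:
  0.04x1 + 0.21x2 + 0.13x3 ≥ 0.25   (nitrogen)
  0.01x3 ≤ 0.02   (chloride)
  0.2x1 ≥ 0.14   (phosphorus (P₂O₅))
  0.25x2 ≥ 0.43   (sulfur)
  x1, x2, x3 ≥ 0.
At the optimum only bone meal, ammonium sulfate are positive (potassium nitrate = 0). The phosphorus (P₂O₅) and sulfur requirements are met with equality.
Solving gives x1 = 0.7, x2 = 1.72.
Objective = 0.94·0.7 + 0.48·1.72 = 1.4836.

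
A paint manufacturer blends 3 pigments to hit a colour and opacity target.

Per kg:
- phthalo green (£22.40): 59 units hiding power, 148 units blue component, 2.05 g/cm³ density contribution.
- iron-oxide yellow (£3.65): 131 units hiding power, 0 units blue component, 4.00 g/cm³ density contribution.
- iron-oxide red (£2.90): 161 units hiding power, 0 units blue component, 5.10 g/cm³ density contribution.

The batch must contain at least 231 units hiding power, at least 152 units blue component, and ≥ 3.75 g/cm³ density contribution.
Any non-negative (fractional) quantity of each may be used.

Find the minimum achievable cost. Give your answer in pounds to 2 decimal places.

£26.07

Let x1 = kg of phthalo green, x2 = kg of iron-oxide yellow, x3 = kg of iron-oxide red.
min 22.4x1 + 3.65x2 + 2.9x3 with:
  59x1 + 131x2 + 161x3 ≥ 231   (hiding power)
  148x1 ≥ 152   (blue component)
  2.05x1 + 4x2 + 5.1x3 ≥ 3.75   (density contribution)
  x1, x2, x3 ≥ 0.
At the optimum only phthalo green, iron-oxide red are positive (iron-oxide yellow = 0). There the hiding power and blue component constraints are tight.
Optimal quantities: phthalo green = 1.027 kg, iron-oxide red = 1.058 kg.
Objective = 22.4·1.027 + 2.9·1.058 = 26.0730.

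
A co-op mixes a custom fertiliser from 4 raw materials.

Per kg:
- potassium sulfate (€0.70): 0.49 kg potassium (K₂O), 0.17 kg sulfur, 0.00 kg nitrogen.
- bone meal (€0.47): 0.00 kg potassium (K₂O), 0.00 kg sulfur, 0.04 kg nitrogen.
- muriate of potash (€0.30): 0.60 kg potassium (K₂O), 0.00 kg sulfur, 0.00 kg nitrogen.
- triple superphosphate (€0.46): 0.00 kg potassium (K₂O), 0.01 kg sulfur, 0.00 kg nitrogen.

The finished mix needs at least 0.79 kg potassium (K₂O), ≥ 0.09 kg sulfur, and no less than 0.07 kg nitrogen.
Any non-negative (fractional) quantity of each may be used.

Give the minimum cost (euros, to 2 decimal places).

Treat it as an LP. Let x1 = kg of potassium sulfate, x2 = kg of bone meal, x3 = kg of muriate of potash, x4 = kg of triple superphosphate.
Minimise 0.7x1 + 0.47x2 + 0.3x3 + 0.46x4 with:
  0.49x1 + 0.6x3 ≥ 0.79   (potassium (K₂O))
  0.17x1 + 0.01x4 ≥ 0.09   (sulfur)
  0.04x2 ≥ 0.07   (nitrogen)
  x1, x2, x3, x4 ≥ 0.
The cheapest feasible vertex uses only potassium sulfate, bone meal, muriate of potash; triple superphosphate is not used. There the potassium (K₂O), sulfur, nitrogen constraints are tight.
Solving gives x1 = 0.5294, x2 = 1.75, x3 = 0.8843.
Cost = 0.7·0.5294 + 0.47·1.75 + 0.3·0.8843 = 1.4584.

€1.46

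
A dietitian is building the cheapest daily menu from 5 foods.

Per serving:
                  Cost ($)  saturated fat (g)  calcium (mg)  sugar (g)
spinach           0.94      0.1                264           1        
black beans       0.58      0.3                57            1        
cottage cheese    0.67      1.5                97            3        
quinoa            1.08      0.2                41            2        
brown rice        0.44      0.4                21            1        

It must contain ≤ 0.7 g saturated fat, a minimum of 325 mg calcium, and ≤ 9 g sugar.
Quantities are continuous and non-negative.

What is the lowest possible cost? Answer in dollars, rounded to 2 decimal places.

$1.16

Treat it as an LP. Let x1 = servings of spinach, x2 = servings of black beans, x3 = servings of cottage cheese, x4 = servings of quinoa, x5 = servings of brown rice.
Minimize 0.94x1 + 0.58x2 + 0.67x3 + 1.08x4 + 0.44x5 with:
  0.1x1 + 0.3x2 + 1.5x3 + 0.2x4 + 0.4x5 ≤ 0.7   (saturated fat)
  264x1 + 57x2 + 97x3 + 41x4 + 21x5 ≥ 325   (calcium)
  1x1 + 1x2 + 3x3 + 2x4 + 1x5 ≤ 9   (sugar)
  x1, x2, x3, x4, x5 ≥ 0.
The cheapest feasible vertex uses only spinach; black beans, cottage cheese, quinoa, brown rice are not used. The calcium requirement is met with equality.
Solving gives x1 = 1.231.
Objective = 0.94·1.231 = 1.1571.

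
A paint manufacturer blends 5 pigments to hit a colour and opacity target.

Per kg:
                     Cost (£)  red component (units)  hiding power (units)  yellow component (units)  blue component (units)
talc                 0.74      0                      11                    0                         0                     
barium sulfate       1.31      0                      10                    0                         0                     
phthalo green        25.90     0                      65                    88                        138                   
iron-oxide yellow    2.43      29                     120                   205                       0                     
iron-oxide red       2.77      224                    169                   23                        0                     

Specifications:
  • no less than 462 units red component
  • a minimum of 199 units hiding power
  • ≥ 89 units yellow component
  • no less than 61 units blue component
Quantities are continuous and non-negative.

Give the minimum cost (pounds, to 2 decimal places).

Let x1 = kg of talc, x2 = kg of barium sulfate, x3 = kg of phthalo green, x4 = kg of iron-oxide yellow, x5 = kg of iron-oxide red.
min 0.74x1 + 1.31x2 + 25.9x3 + 2.43x4 + 2.77x5 subject to:
  29x4 + 224x5 ≥ 462   (red component)
  11x1 + 10x2 + 65x3 + 120x4 + 169x5 ≥ 199   (hiding power)
  88x3 + 205x4 + 23x5 ≥ 89   (yellow component)
  138x3 ≥ 61   (blue component)
  x1, x2, x3, x4, x5 ≥ 0.
The minimum-cost mix takes nothing from talc, barium sulfate — only phthalo green, iron-oxide yellow, iron-oxide red. Binding constraints: red component, yellow component, blue component.
That vertex is x3 = 0.442, x4 = 0.01319, x5 = 2.061.
Cost = 25.9·0.442 + 2.43·0.01319 + 2.77·2.061 = 17.1888.

£17.19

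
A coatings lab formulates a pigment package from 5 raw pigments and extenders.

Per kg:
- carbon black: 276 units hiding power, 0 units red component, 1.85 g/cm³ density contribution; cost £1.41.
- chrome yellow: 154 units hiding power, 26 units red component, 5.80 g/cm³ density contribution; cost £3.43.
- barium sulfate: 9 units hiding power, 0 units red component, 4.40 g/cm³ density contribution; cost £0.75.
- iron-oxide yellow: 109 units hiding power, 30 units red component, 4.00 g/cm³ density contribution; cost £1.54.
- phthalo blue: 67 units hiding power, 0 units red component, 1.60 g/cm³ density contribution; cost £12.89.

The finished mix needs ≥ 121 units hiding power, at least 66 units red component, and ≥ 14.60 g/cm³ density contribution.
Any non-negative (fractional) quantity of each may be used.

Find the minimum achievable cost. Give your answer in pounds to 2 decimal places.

£4.38

Let x1 = kg of carbon black, x2 = kg of chrome yellow, x3 = kg of barium sulfate, x4 = kg of iron-oxide yellow, x5 = kg of phthalo blue.
Minimize 1.41x1 + 3.43x2 + 0.75x3 + 1.54x4 + 12.89x5 subject to:
  276x1 + 154x2 + 9x3 + 109x4 + 67x5 ≥ 121   (hiding power)
  26x2 + 30x4 ≥ 66   (red component)
  1.85x1 + 5.8x2 + 4.4x3 + 4x4 + 1.6x5 ≥ 14.6   (density contribution)
  x1, x2, x3, x4, x5 ≥ 0.
The minimum-cost mix takes nothing from carbon black, chrome yellow, phthalo blue — only barium sulfate, iron-oxide yellow. The red component and density contribution requirements are met with equality.
Solving gives x3 = 1.318, x4 = 2.2.
Cost = 0.75·1.318 + 1.54·2.2 = 4.3765.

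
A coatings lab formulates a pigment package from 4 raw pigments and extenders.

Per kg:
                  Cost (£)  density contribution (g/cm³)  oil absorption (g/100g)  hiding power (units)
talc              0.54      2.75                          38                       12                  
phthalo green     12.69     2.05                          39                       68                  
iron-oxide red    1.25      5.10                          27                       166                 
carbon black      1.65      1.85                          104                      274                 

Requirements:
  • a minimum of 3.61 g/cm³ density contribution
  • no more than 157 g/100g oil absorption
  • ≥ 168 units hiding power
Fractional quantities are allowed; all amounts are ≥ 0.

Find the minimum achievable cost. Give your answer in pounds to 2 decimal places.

Let x1 = kg of talc, x2 = kg of phthalo green, x3 = kg of iron-oxide red, x4 = kg of carbon black.
min 0.54x1 + 12.69x2 + 1.25x3 + 1.65x4 with:
  2.75x1 + 2.05x2 + 5.1x3 + 1.85x4 ≥ 3.61   (density contribution)
  38x1 + 39x2 + 27x3 + 104x4 ≤ 157   (oil absorption)
  12x1 + 68x2 + 166x3 + 274x4 ≥ 168   (hiding power)
  x1, x2, x3, x4 ≥ 0.
At the optimum only iron-oxide red, carbon black are positive (talc, phthalo green = 0). Binding constraints: density contribution and hiding power.
So iron-oxide red = 0.6222 kg, carbon black = 0.2362 kg.
Hence cost = 1.25·0.6222 + 1.65·0.2362 = £1.1675.

£1.17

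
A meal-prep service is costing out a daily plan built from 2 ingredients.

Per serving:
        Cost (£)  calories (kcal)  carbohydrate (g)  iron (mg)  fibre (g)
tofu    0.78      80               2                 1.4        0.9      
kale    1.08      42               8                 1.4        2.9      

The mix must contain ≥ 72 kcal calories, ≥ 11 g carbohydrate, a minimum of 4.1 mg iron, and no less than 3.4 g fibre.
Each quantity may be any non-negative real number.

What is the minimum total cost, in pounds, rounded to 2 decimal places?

Let x1 = servings of tofu, x2 = servings of kale.
Minimise 0.78x1 + 1.08x2 s.t.:
  80x1 + 42x2 ≥ 72   (calories)
  2x1 + 8x2 ≥ 11   (carbohydrate)
  1.4x1 + 1.4x2 ≥ 4.1   (iron)
  0.9x1 + 2.9x2 ≥ 3.4   (fibre)
  x1, x2 ≥ 0.
Both inputs are positive at the optimum. There the carbohydrate and iron constraints are tight.
Solving gives x1 = 2.071, x2 = 0.8571.
Cost = 0.78·2.071 + 1.08·0.8571 = 2.5410.

£2.54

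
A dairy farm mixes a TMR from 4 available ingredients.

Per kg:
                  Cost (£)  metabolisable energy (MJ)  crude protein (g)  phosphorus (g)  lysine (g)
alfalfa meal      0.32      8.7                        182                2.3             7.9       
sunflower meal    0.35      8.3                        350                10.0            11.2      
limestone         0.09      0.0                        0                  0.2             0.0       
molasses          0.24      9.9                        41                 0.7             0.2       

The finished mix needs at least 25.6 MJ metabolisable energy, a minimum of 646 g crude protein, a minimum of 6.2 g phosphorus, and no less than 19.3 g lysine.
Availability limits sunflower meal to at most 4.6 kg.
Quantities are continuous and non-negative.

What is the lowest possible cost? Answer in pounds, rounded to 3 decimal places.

£0.875

Let x1 = kg of alfalfa meal, x2 = kg of sunflower meal, x3 = kg of limestone, x4 = kg of molasses.
min 0.32x1 + 0.35x2 + 0.09x3 + 0.24x4 subject to:
  8.7x1 + 8.3x2 + 9.9x4 ≥ 25.6   (metabolisable energy)
  182x1 + 350x2 + 41x4 ≥ 646   (crude protein)
  2.3x1 + 10x2 + 0.2x3 + 0.7x4 ≥ 6.2   (phosphorus)
  7.9x1 + 11.2x2 + 0.2x4 ≥ 19.3   (lysine)
  x2 ≤ 4.6
  x1, x2, x3, x4 ≥ 0.
The minimum-cost mix takes nothing from alfalfa meal, limestone — only sunflower meal, molasses. There the metabolisable energy and crude protein constraints are tight.
So sunflower meal = 1.711 kg, molasses = 1.152 kg.
Total cost: 0.35·1.711 + 0.24·1.152 = 0.87533.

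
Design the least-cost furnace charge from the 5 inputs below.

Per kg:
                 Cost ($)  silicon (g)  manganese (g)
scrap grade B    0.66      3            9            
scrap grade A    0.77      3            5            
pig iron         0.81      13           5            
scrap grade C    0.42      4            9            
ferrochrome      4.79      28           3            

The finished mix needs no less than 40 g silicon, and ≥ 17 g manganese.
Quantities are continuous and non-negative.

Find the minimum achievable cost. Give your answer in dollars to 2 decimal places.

$2.53

Set it up as a linear program. Let x1 = kg of scrap grade B, x2 = kg of scrap grade A, x3 = kg of pig iron, x4 = kg of scrap grade C, x5 = kg of ferrochrome.
Minimize 0.66x1 + 0.77x2 + 0.81x3 + 0.42x4 + 4.79x5 s.t.:
  3x1 + 3x2 + 13x3 + 4x4 + 28x5 ≥ 40   (silicon)
  9x1 + 5x2 + 5x3 + 9x4 + 3x5 ≥ 17   (manganese)
  x1, x2, x3, x4, x5 ≥ 0.
The minimum-cost mix takes nothing from scrap grade B, scrap grade A, ferrochrome — only pig iron, scrap grade C. Binding constraints: silicon and manganese.
That vertex is x3 = 3.01, x4 = 0.2165.
Objective = 0.81·3.01 + 0.42·0.2165 = 2.5290.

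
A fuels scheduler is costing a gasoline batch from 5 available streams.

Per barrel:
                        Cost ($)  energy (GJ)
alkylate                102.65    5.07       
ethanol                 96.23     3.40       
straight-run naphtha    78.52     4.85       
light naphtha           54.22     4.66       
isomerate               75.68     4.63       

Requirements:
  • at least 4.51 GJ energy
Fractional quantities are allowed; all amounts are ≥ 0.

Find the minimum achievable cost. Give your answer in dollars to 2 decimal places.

Treat it as an LP. Let x1 = barrels of alkylate, x2 = barrels of ethanol, x3 = barrels of straight-run naphtha, x4 = barrels of light naphtha, x5 = barrels of isomerate.
Minimize 102.65x1 + 96.23x2 + 78.52x3 + 54.22x4 + 75.68x5 subject to:
  5.07x1 + 3.4x2 + 4.85x3 + 4.66x4 + 4.63x5 ≥ 4.51   (energy)
  x1, x2, x3, x4, x5 ≥ 0.
The minimum-cost mix takes nothing from alkylate, ethanol, straight-run naphtha, isomerate — only light naphtha. There the energy constraint is tight.
So light naphtha = 0.9678 barrels.
Objective = 54.22·0.9678 = 52.4741.

$52.47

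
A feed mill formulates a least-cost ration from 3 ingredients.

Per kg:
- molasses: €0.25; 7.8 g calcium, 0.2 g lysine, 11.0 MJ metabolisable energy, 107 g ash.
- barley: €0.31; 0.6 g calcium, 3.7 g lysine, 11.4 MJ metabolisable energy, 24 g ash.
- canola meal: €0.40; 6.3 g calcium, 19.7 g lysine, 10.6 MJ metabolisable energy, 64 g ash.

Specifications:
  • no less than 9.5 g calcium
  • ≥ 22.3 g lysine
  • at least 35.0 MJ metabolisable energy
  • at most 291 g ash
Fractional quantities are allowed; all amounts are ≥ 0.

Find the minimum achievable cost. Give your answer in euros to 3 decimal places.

€0.974

Let x1 = kg of molasses, x2 = kg of barley, x3 = kg of canola meal.
Minimize 0.25x1 + 0.31x2 + 0.4x3 with:
  7.8x1 + 0.6x2 + 6.3x3 ≥ 9.5   (calcium)
  0.2x1 + 3.7x2 + 19.7x3 ≥ 22.3   (lysine)
  11x1 + 11.4x2 + 10.6x3 ≥ 35   (metabolisable energy)
  107x1 + 24x2 + 64x3 ≤ 291   (ash)
  x1, x2, x3 ≥ 0.
The optimal mix uses every input. Binding constraints: lysine, metabolisable energy, ash.
Solving gives x1 = 2.047, x2 = 0.07538, x3 = 1.097.
Total cost: 0.25·2.047 + 0.31·0.07538 + 0.4·1.097 = 0.97392.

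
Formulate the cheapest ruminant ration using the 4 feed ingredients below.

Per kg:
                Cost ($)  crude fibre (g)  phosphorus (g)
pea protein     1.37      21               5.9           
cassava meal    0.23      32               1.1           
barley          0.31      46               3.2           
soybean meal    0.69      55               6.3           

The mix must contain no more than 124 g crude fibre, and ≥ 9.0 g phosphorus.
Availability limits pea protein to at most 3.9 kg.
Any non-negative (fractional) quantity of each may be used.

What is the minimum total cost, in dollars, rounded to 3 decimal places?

$0.884

Let x1 = kg of pea protein, x2 = kg of cassava meal, x3 = kg of barley, x4 = kg of soybean meal.
Minimise 1.37x1 + 0.23x2 + 0.31x3 + 0.69x4 subject to:
  21x1 + 32x2 + 46x3 + 55x4 ≤ 124   (crude fibre)
  5.9x1 + 1.1x2 + 3.2x3 + 6.3x4 ≥ 9   (phosphorus)
  x1 ≤ 3.9
  x1, x2, x3, x4 ≥ 0.
The minimum-cost mix takes nothing from pea protein, cassava meal — only barley, soybean meal. There the crude fibre and phosphorus constraints are tight.
So barley = 2.515 kg, soybean meal = 0.1511 kg.
Hence cost = 0.31·2.515 + 0.69·0.1511 = $0.88391.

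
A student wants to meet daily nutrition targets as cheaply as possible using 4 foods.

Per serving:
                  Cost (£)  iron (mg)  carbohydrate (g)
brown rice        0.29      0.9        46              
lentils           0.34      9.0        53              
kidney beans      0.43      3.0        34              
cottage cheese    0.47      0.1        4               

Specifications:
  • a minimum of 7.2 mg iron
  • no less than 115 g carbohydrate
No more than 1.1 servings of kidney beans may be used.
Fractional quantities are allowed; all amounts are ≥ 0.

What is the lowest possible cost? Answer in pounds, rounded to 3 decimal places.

£0.729

Treat it as an LP. Let x1 = servings of brown rice, x2 = servings of lentils, x3 = servings of kidney beans, x4 = servings of cottage cheese.
min 0.29x1 + 0.34x2 + 0.43x3 + 0.47x4 subject to:
  0.9x1 + 9x2 + 3x3 + 0.1x4 ≥ 7.2   (iron)
  46x1 + 53x2 + 34x3 + 4x4 ≥ 115   (carbohydrate)
  x3 ≤ 1.1
  x1, x2, x3, x4 ≥ 0.
At the optimum only brown rice, lentils are positive (kidney beans, cottage cheese = 0). Binding constraints: iron and carbohydrate.
Optimal quantities: brown rice = 1.784 servings, lentils = 0.6216 servings.
Cost = 0.29·1.784 + 0.34·0.6216 = 0.72870.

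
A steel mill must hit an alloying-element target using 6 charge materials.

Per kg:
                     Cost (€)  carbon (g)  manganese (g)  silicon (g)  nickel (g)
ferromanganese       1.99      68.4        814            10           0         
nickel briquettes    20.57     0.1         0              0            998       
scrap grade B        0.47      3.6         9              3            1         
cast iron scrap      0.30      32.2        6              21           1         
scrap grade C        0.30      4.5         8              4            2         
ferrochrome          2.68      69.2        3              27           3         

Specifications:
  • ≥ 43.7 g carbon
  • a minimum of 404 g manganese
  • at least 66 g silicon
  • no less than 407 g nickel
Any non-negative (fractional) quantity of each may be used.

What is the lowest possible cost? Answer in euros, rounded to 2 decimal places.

€10.15

Let x1 = kg of ferromanganese, x2 = kg of nickel briquettes, x3 = kg of scrap grade B, x4 = kg of cast iron scrap, x5 = kg of scrap grade C, x6 = kg of ferrochrome.
min 1.99x1 + 20.57x2 + 0.47x3 + 0.3x4 + 0.3x5 + 2.68x6 s.t.:
  68.4x1 + 0.1x2 + 3.6x3 + 32.2x4 + 4.5x5 + 69.2x6 ≥ 43.7   (carbon)
  814x1 + 9x3 + 6x4 + 8x5 + 3x6 ≥ 404   (manganese)
  10x1 + 3x3 + 21x4 + 4x5 + 27x6 ≥ 66   (silicon)
  998x2 + 1x3 + 1x4 + 2x5 + 3x6 ≥ 407   (nickel)
  x1, x2, x3, x4, x5, x6 ≥ 0.
The cheapest feasible vertex uses only ferromanganese, nickel briquettes, cast iron scrap; scrap grade B, scrap grade C, ferrochrome are not used. Binding constraints: manganese, silicon, nickel.
That vertex is x1 = 0.4748, x2 = 0.4049, x4 = 2.917.
Cost = 1.99·0.4748 + 20.57·0.4049 + 0.3·2.917 = 10.1487.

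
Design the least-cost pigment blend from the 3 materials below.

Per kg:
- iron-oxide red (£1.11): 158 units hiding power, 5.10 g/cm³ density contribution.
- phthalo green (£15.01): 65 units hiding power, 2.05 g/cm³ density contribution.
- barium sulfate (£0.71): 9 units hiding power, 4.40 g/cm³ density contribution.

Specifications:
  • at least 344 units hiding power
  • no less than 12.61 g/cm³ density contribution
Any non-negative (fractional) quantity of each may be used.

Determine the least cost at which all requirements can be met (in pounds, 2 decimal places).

£2.65

This is a linear program. Let x1 = kg of iron-oxide red, x2 = kg of phthalo green, x3 = kg of barium sulfate.
Minimise 1.11x1 + 15.01x2 + 0.71x3 s.t.:
  158x1 + 65x2 + 9x3 ≥ 344   (hiding power)
  5.1x1 + 2.05x2 + 4.4x3 ≥ 12.61   (density contribution)
  x1, x2, x3 ≥ 0.
At the optimum only iron-oxide red, barium sulfate are positive (phthalo green = 0). There the hiding power and density contribution constraints are tight.
That vertex is x1 = 2.156, x3 = 0.3665.
Total cost: 1.11·2.156 + 0.71·0.3665 = 2.6534.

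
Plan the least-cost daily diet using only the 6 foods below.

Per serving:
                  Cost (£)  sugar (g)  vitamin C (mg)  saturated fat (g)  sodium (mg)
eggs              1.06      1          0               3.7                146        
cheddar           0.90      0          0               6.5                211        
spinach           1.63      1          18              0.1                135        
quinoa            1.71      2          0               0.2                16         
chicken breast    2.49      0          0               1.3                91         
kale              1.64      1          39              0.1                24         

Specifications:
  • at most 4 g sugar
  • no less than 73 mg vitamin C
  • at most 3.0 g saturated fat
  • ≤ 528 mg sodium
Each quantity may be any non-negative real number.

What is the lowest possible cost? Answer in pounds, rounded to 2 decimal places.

Let x1 = servings of eggs, x2 = servings of cheddar, x3 = servings of spinach, x4 = servings of quinoa, x5 = servings of chicken breast, x6 = servings of kale.
min 1.06x1 + 0.9x2 + 1.63x3 + 1.71x4 + 2.49x5 + 1.64x6 with:
  1x1 + 1x3 + 2x4 + 1x6 ≤ 4   (sugar)
  18x3 + 39x6 ≥ 73   (vitamin C)
  3.7x1 + 6.5x2 + 0.1x3 + 0.2x4 + 1.3x5 + 0.1x6 ≤ 3   (saturated fat)
  146x1 + 211x2 + 135x3 + 16x4 + 91x5 + 24x6 ≤ 528   (sodium)
  x1, x2, x3, x4, x5, x6 ≥ 0.
The minimum-cost mix takes nothing from eggs, cheddar, spinach, quinoa, chicken breast — only kale. The vitamin C requirement is met with equality.
Solving gives x6 = 1.872.
Hence cost = 1.64·1.872 = £3.0701.

£3.07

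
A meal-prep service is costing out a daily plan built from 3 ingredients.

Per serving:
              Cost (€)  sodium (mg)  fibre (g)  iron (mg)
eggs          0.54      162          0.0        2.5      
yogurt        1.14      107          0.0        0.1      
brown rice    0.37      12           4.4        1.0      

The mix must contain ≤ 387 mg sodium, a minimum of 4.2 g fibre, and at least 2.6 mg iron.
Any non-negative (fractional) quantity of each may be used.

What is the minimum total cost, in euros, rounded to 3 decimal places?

€0.709

Let x1 = servings of eggs, x2 = servings of yogurt, x3 = servings of brown rice.
Minimize 0.54x1 + 1.14x2 + 0.37x3 subject to:
  162x1 + 107x2 + 12x3 ≤ 387   (sodium)
  4.4x3 ≥ 4.2   (fibre)
  2.5x1 + 0.1x2 + 1x3 ≥ 2.6   (iron)
  x1, x2, x3 ≥ 0.
The minimum-cost mix takes nothing from yogurt — only eggs, brown rice. There the fibre and iron constraints are tight.
Solving gives x1 = 0.6582, x3 = 0.9545.
Hence cost = 0.54·0.6582 + 0.37·0.9545 = €0.70859.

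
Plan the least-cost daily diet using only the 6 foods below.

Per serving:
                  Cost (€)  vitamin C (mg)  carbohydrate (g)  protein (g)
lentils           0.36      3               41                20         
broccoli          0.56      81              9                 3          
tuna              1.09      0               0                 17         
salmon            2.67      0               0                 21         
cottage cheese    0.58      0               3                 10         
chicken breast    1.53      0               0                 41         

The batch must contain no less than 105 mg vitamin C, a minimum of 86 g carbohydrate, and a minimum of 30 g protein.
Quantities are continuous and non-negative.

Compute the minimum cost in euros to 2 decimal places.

€1.35

Let x1 = servings of lentils, x2 = servings of broccoli, x3 = servings of tuna, x4 = servings of salmon, x5 = servings of cottage cheese, x6 = servings of chicken breast.
Minimise 0.36x1 + 0.56x2 + 1.09x3 + 2.67x4 + 0.58x5 + 1.53x6 with:
  3x1 + 81x2 ≥ 105   (vitamin C)
  41x1 + 9x2 + 3x5 ≥ 86   (carbohydrate)
  20x1 + 3x2 + 17x3 + 21x4 + 10x5 + 41x6 ≥ 30   (protein)
  x1, x2, x3, x4, x5, x6 ≥ 0.
At the optimum only lentils, broccoli are positive (tuna, salmon, cottage cheese, chicken breast = 0). Binding constraints: vitamin C and carbohydrate.
Optimal quantities: lentils = 1.828 servings, broccoli = 1.229 servings.
Cost = 0.36·1.828 + 0.56·1.229 = 1.3463.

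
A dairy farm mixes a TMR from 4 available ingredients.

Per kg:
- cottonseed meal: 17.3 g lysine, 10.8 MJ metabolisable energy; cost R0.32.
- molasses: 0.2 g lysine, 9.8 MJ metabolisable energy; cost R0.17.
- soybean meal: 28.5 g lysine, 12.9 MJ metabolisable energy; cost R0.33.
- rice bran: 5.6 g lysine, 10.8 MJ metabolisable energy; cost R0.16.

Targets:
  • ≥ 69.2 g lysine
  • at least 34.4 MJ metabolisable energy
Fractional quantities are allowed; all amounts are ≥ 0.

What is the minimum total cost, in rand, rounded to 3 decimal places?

Let x1 = kg of cottonseed meal, x2 = kg of molasses, x3 = kg of soybean meal, x4 = kg of rice bran.
Minimize 0.32x1 + 0.17x2 + 0.33x3 + 0.16x4 s.t.:
  17.3x1 + 0.2x2 + 28.5x3 + 5.6x4 ≥ 69.2   (lysine)
  10.8x1 + 9.8x2 + 12.9x3 + 10.8x4 ≥ 34.4   (metabolisable energy)
  x1, x2, x3, x4 ≥ 0.
The minimum-cost mix takes nothing from cottonseed meal, molasses — only soybean meal, rice bran. Binding constraints: lysine and metabolisable energy.
So soybean meal = 2.355 kg, rice bran = 0.3724 kg.
Cost = 0.33·2.355 + 0.16·0.3724 = 0.83673.

R0.837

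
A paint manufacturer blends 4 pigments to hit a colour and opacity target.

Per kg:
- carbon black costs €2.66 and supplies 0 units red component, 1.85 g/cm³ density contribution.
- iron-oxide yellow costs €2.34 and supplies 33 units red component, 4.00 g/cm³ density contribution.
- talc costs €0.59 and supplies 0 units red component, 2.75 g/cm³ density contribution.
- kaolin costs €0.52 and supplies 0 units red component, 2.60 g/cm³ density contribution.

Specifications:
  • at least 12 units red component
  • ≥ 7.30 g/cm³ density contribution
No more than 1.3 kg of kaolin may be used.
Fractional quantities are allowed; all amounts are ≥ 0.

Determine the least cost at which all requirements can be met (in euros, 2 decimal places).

€2.06

Let x1 = kg of carbon black, x2 = kg of iron-oxide yellow, x3 = kg of talc, x4 = kg of kaolin.
min 2.66x1 + 2.34x2 + 0.59x3 + 0.52x4 s.t.:
  33x2 ≥ 12   (red component)
  1.85x1 + 4x2 + 2.75x3 + 2.6x4 ≥ 7.3   (density contribution)
  x4 ≤ 1.3
  x1, x2, x3, x4 ≥ 0.
The cheapest feasible vertex uses only iron-oxide yellow, talc, kaolin; carbon black is not used. Binding constraints: red component, density contribution, the kaolin cap.
So iron-oxide yellow = 0.3636 kg, talc = 0.8965 kg, kaolin = 1.3 kg.
Objective = 2.34·0.3636 + 0.59·0.8965 + 0.52·1.3 = 2.0558.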